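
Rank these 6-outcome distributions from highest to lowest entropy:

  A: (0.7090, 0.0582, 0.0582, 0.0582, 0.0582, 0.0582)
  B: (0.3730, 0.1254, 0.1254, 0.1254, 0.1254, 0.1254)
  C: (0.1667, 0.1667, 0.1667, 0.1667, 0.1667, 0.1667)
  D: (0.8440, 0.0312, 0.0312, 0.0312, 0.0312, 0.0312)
C > B > A > D

Key insight: Entropy is maximized by uniform distributions and minimized by concentrated distributions.

Entropies:
  H(A) = 1.5457 bits
  H(B) = 2.4088 bits
  H(C) = 2.5850 bits
  H(D) = 0.9869 bits

Ranking: C > B > A > D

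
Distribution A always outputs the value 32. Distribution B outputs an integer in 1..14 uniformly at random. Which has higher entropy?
B

A is deterministic, so H(A) = 0. B is uniform over 14 outcomes, so H(B) = log₂(14) = 3.807 bits. Any distribution with genuine randomness has higher entropy than a deterministic one.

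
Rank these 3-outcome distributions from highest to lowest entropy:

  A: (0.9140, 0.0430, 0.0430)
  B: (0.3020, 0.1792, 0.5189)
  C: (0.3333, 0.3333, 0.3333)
C > B > A

Key insight: Entropy is maximized by uniform distributions and minimized by concentrated distributions.

- Uniform distributions have maximum entropy log₂(3) = 1.5850 bits
- The more "peaked" or concentrated a distribution, the lower its entropy

Entropies:
  H(A) = 0.5090 bits
  H(B) = 1.4572 bits
  H(C) = 1.5850 bits

Ranking: C > B > A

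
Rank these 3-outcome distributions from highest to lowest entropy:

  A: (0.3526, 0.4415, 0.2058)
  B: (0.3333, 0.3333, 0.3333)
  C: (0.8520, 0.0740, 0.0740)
B > A > C

Key insight: Entropy is maximized by uniform distributions and minimized by concentrated distributions.

- Uniform distributions have maximum entropy log₂(3) = 1.5850 bits
- The more "peaked" or concentrated a distribution, the lower its entropy

Entropies:
  H(A) = 1.5204 bits
  H(B) = 1.5850 bits
  H(C) = 0.7528 bits

Ranking: B > A > C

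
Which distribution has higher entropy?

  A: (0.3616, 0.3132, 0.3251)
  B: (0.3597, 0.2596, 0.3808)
A

Both distributions are close to uniform, making this a harder comparison.

H(A) = 1.5822 bits
H(B) = 1.5661 bits

The distribution closer to uniform has higher entropy.
Answer: A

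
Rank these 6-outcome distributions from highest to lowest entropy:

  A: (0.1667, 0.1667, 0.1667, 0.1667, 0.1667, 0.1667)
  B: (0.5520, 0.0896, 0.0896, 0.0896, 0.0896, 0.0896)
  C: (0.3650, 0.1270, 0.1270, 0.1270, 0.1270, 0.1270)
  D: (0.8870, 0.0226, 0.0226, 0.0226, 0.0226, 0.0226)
A > C > B > D

Key insight: Entropy is maximized by uniform distributions and minimized by concentrated distributions.

Entropies:
  H(A) = 2.5850 bits
  H(B) = 2.0324 bits
  H(C) = 2.4212 bits
  H(D) = 0.7713 bits

Ranking: A > C > B > D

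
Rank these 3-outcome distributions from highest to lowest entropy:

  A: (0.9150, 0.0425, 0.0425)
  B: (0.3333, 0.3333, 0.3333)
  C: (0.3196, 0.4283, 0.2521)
B > C > A

Key insight: Entropy is maximized by uniform distributions and minimized by concentrated distributions.

- Uniform distributions have maximum entropy log₂(3) = 1.5850 bits
- The more "peaked" or concentrated a distribution, the lower its entropy

Entropies:
  H(A) = 0.5046 bits
  H(B) = 1.5850 bits
  H(C) = 1.5510 bits

Ranking: B > C > A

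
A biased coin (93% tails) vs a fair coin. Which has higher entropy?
Fair coin

The fair coin is uniform (p=0.5), maximizing binary entropy at 1 bit. The biased coin has H(0.93) ≈ 0.366 bits — its outcome is more predictable, so its entropy is lower.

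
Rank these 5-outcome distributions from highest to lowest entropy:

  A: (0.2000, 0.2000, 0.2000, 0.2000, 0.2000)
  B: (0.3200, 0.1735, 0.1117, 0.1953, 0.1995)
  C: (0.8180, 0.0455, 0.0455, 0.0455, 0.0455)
A > B > C

Key insight: Entropy is maximized by uniform distributions and minimized by concentrated distributions.

- Uniform distributions have maximum entropy log₂(5) = 2.3219 bits
- The more "peaked" or concentrated a distribution, the lower its entropy

Entropies:
  H(A) = 2.3219 bits
  H(B) = 2.2418 bits
  H(C) = 1.0484 bits

Ranking: A > B > C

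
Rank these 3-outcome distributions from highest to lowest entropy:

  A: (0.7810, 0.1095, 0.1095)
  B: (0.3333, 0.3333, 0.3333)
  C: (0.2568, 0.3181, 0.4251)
B > C > A

Key insight: Entropy is maximized by uniform distributions and minimized by concentrated distributions.

- Uniform distributions have maximum entropy log₂(3) = 1.5850 bits
- The more "peaked" or concentrated a distribution, the lower its entropy

Entropies:
  H(A) = 0.9773 bits
  H(B) = 1.5850 bits
  H(C) = 1.5539 bits

Ranking: B > C > A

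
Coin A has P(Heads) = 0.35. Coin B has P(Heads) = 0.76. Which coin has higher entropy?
A

For binary distributions, entropy is maximized at p=0.5 and decreases as p moves toward 0 or 1.

H(A) = H(0.35) = 0.9341 bits
H(B) = H(0.76) = 0.7950 bits

Distribution A (p=0.35) is closer to uniform (p=0.5), so it has higher entropy.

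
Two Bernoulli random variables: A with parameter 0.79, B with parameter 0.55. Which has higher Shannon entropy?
B

For binary distributions, entropy is maximized at p=0.5 and decreases as p moves toward 0 or 1.

H(A) = H(0.79) = 0.7415 bits
H(B) = H(0.55) = 0.9928 bits

Distribution B (p=0.55) is closer to uniform (p=0.5), so it has higher entropy.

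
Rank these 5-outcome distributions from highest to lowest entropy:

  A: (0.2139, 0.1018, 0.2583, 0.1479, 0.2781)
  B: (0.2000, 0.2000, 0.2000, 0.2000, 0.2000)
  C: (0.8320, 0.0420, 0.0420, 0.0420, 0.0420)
B > A > C

Key insight: Entropy is maximized by uniform distributions and minimized by concentrated distributions.

- Uniform distributions have maximum entropy log₂(5) = 2.3219 bits
- The more "peaked" or concentrated a distribution, the lower its entropy

Entropies:
  H(A) = 2.2372 bits
  H(B) = 2.3219 bits
  H(C) = 0.9891 bits

Ranking: B > A > C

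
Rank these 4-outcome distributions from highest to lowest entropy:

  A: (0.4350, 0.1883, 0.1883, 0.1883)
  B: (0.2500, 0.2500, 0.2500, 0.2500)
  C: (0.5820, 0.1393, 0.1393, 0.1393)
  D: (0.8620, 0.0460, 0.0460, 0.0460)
B > A > C > D

Key insight: Entropy is maximized by uniform distributions and minimized by concentrated distributions.

Entropies:
  H(A) = 1.8833 bits
  H(B) = 2.0000 bits
  H(C) = 1.6430 bits
  H(D) = 0.7977 bits

Ranking: B > A > C > D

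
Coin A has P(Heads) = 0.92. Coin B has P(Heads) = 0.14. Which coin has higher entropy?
B

For binary distributions, entropy is maximized at p=0.5 and decreases as p moves toward 0 or 1.

H(A) = H(0.92) = 0.4022 bits
H(B) = H(0.14) = 0.5842 bits

Distribution B (p=0.14) is closer to uniform (p=0.5), so it has higher entropy.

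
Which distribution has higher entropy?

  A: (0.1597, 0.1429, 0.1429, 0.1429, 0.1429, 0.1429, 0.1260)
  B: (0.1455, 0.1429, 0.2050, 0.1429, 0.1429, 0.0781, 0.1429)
A

Both distributions are close to uniform, making this a harder comparison.

H(A) = 2.8045 bits
H(B) = 2.7648 bits

The distribution closer to uniform has higher entropy.
Answer: A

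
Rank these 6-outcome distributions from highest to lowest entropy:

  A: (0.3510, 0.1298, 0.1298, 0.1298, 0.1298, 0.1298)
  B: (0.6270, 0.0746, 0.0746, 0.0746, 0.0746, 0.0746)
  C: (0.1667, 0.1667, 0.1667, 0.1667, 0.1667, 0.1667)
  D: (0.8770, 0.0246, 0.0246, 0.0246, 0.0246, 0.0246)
C > A > B > D

Key insight: Entropy is maximized by uniform distributions and minimized by concentrated distributions.

Entropies:
  H(A) = 2.4419 bits
  H(B) = 1.8190 bits
  H(C) = 2.5850 bits
  H(D) = 0.8235 bits

Ranking: C > A > B > D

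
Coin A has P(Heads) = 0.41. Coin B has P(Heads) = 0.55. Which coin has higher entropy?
B

For binary distributions, entropy is maximized at p=0.5 and decreases as p moves toward 0 or 1.

H(A) = H(0.41) = 0.9765 bits
H(B) = H(0.55) = 0.9928 bits

Distribution B (p=0.55) is closer to uniform (p=0.5), so it has higher entropy.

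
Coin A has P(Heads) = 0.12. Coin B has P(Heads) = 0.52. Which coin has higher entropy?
B

For binary distributions, entropy is maximized at p=0.5 and decreases as p moves toward 0 or 1.

H(A) = H(0.12) = 0.5294 bits
H(B) = H(0.52) = 0.9988 bits

Distribution B (p=0.52) is closer to uniform (p=0.5), so it has higher entropy.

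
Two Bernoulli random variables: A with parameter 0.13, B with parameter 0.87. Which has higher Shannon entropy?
Equal

For binary distributions, entropy is maximized at p=0.5 and decreases as p moves toward 0 or 1.

H(A) = H(0.13) = 0.5574 bits
H(B) = H(0.87) = 0.5574 bits

Both distributions are equally far from uniform (|0.13-0.5| = |0.87-0.5|), so they have the same entropy.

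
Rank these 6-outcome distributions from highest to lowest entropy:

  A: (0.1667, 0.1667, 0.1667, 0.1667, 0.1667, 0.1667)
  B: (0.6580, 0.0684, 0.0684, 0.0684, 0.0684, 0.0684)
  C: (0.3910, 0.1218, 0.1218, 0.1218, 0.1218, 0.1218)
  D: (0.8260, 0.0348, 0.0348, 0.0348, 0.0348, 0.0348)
A > C > B > D

Key insight: Entropy is maximized by uniform distributions and minimized by concentrated distributions.

Entropies:
  H(A) = 2.5850 bits
  H(B) = 1.7208 bits
  H(C) = 2.3795 bits
  H(D) = 1.0708 bits

Ranking: A > C > B > D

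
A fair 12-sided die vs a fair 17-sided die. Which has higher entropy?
17-sided die

Both are uniform distributions; for uniform over n outcomes, H = log₂(n). H(12-sided) = log₂(12) = 3.585 bits and H(17-sided) = log₂(17) = 4.087 bits. More outcomes in a uniform distribution means higher entropy.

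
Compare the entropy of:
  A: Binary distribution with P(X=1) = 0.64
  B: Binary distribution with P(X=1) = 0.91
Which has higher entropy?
A

For binary distributions, entropy is maximized at p=0.5 and decreases as p moves toward 0 or 1.

H(A) = H(0.64) = 0.9427 bits
H(B) = H(0.91) = 0.4365 bits

Distribution A (p=0.64) is closer to uniform (p=0.5), so it has higher entropy.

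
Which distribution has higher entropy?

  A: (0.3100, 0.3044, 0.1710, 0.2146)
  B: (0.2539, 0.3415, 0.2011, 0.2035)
B

Both distributions are close to uniform, making this a harder comparison.

H(A) = 1.9583 bits
H(B) = 1.9642 bits

The distribution closer to uniform has higher entropy.
Answer: B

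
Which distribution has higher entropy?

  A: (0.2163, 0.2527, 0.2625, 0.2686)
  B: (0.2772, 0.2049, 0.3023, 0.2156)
A

Both distributions are close to uniform, making this a harder comparison.

H(A) = 1.9951 bits
H(B) = 1.9807 bits

The distribution closer to uniform has higher entropy.
Answer: A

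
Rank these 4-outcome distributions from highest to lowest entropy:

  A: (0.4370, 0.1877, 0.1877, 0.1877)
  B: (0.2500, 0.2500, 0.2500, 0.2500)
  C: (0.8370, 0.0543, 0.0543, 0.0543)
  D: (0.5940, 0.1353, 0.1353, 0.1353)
B > A > D > C

Key insight: Entropy is maximized by uniform distributions and minimized by concentrated distributions.

Entropies:
  H(A) = 1.8809 bits
  H(B) = 2.0000 bits
  H(C) = 0.8998 bits
  H(D) = 1.6178 bits

Ranking: B > A > D > C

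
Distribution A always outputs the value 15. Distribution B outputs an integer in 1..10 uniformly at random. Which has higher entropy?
B

A is deterministic, so H(A) = 0. B is uniform over 10 outcomes, so H(B) = log₂(10) = 3.322 bits. Any distribution with genuine randomness has higher entropy than a deterministic one.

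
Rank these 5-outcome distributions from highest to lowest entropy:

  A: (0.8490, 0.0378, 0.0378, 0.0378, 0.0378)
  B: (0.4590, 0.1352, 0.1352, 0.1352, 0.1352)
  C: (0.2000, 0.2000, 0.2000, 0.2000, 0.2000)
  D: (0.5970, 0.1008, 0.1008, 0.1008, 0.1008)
C > B > D > A

Key insight: Entropy is maximized by uniform distributions and minimized by concentrated distributions.

Entropies:
  H(A) = 0.9143 bits
  H(B) = 2.0771 bits
  H(C) = 2.3219 bits
  H(D) = 1.7787 bits

Ranking: C > B > D > A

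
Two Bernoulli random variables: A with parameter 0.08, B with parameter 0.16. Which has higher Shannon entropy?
B

For binary distributions, entropy is maximized at p=0.5 and decreases as p moves toward 0 or 1.

H(A) = H(0.08) = 0.4022 bits
H(B) = H(0.16) = 0.6343 bits

Distribution B (p=0.16) is closer to uniform (p=0.5), so it has higher entropy.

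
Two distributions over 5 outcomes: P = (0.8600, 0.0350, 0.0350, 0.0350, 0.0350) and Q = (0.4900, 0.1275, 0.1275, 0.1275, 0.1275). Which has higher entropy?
Q

P is highly concentrated on one outcome (86%), making it nearly deterministic. Q spreads its mass more evenly (max 49%). The more spread-out distribution has higher entropy: H(P) ≈ 0.864 bits, H(Q) ≈ 2.020 bits.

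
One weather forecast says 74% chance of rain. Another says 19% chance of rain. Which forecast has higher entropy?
74% forecast

Treat each forecast as a Bernoulli distribution. Binary entropy is maximized at p=0.5 and falls off symmetrically toward 0 or 1. The 74% forecast is closer to 50%, so it is more uncertain. H(74%) ≈ 0.827 bits, H(19%) ≈ 0.701 bits.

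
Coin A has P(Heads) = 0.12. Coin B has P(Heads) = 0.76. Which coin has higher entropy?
B

For binary distributions, entropy is maximized at p=0.5 and decreases as p moves toward 0 or 1.

H(A) = H(0.12) = 0.5294 bits
H(B) = H(0.76) = 0.7950 bits

Distribution B (p=0.76) is closer to uniform (p=0.5), so it has higher entropy.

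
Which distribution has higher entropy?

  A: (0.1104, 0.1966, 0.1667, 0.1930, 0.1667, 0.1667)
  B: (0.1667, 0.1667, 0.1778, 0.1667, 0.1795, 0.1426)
B

Both distributions are close to uniform, making this a harder comparison.

H(A) = 2.5629 bits
H(B) = 2.5811 bits

The distribution closer to uniform has higher entropy.
Answer: B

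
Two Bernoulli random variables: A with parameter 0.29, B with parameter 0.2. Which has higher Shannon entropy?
A

For binary distributions, entropy is maximized at p=0.5 and decreases as p moves toward 0 or 1.

H(A) = H(0.29) = 0.8687 bits
H(B) = H(0.2) = 0.7219 bits

Distribution A (p=0.29) is closer to uniform (p=0.5), so it has higher entropy.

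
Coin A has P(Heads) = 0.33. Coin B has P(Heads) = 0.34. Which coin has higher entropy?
B

For binary distributions, entropy is maximized at p=0.5 and decreases as p moves toward 0 or 1.

H(A) = H(0.33) = 0.9149 bits
H(B) = H(0.34) = 0.9248 bits

Distribution B (p=0.34) is closer to uniform (p=0.5), so it has higher entropy.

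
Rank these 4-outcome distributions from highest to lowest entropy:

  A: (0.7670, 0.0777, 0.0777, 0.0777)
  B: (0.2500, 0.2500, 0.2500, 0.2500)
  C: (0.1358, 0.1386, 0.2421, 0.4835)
B > C > A

Key insight: Entropy is maximized by uniform distributions and minimized by concentrated distributions.

- Uniform distributions have maximum entropy log₂(4) = 2.0000 bits
- The more "peaked" or concentrated a distribution, the lower its entropy

Entropies:
  H(A) = 1.1525 bits
  H(B) = 2.0000 bits
  H(C) = 1.7886 bits

Ranking: B > C > A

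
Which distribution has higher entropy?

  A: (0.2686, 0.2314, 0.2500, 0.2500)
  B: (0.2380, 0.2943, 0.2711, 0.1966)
A

Both distributions are close to uniform, making this a harder comparison.

H(A) = 1.9980 bits
H(B) = 1.9841 bits

The distribution closer to uniform has higher entropy.
Answer: A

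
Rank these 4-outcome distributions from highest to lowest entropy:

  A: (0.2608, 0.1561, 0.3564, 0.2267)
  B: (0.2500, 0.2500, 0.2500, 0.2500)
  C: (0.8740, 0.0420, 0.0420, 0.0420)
B > A > C

Key insight: Entropy is maximized by uniform distributions and minimized by concentrated distributions.

- Uniform distributions have maximum entropy log₂(4) = 2.0000 bits
- The more "peaked" or concentrated a distribution, the lower its entropy

Entropies:
  H(A) = 1.9398 bits
  H(B) = 2.0000 bits
  H(C) = 0.7461 bits

Ranking: B > A > C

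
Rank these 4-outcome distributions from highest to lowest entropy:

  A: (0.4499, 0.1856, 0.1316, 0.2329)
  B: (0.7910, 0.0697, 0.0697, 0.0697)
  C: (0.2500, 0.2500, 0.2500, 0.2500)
C > A > B

Key insight: Entropy is maximized by uniform distributions and minimized by concentrated distributions.

- Uniform distributions have maximum entropy log₂(4) = 2.0000 bits
- The more "peaked" or concentrated a distribution, the lower its entropy

Entropies:
  H(A) = 1.8440 bits
  H(B) = 1.0708 bits
  H(C) = 2.0000 bits

Ranking: C > A > B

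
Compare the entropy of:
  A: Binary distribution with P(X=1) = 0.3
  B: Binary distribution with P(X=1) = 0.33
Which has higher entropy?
B

For binary distributions, entropy is maximized at p=0.5 and decreases as p moves toward 0 or 1.

H(A) = H(0.3) = 0.8813 bits
H(B) = H(0.33) = 0.9149 bits

Distribution B (p=0.33) is closer to uniform (p=0.5), so it has higher entropy.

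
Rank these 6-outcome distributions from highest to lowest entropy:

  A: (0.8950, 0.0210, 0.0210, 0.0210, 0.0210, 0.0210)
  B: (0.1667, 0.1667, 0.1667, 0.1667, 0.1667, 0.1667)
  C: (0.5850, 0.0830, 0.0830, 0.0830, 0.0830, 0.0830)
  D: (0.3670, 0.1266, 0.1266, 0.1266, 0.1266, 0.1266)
B > D > C > A

Key insight: Entropy is maximized by uniform distributions and minimized by concentrated distributions.

Entropies:
  H(A) = 0.7285 bits
  H(B) = 2.5850 bits
  H(C) = 1.9427 bits
  H(D) = 2.4181 bits

Ranking: B > D > C > A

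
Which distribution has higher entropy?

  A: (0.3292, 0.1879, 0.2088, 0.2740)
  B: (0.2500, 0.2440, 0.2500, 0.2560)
B

Both distributions are close to uniform, making this a harder comparison.

H(A) = 1.9646 bits
H(B) = 1.9998 bits

The distribution closer to uniform has higher entropy.
Answer: B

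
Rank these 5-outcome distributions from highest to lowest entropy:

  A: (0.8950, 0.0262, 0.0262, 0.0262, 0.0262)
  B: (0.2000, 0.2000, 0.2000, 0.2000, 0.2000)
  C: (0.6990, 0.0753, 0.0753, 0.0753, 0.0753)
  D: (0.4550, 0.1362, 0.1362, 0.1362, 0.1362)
B > D > C > A

Key insight: Entropy is maximized by uniform distributions and minimized by concentrated distributions.

Entropies:
  H(A) = 0.6946 bits
  H(B) = 2.3219 bits
  H(C) = 1.4845 bits
  H(D) = 2.0841 bits

Ranking: B > D > C > A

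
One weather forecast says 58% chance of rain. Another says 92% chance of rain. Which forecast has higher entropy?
58% forecast

Treat each forecast as a Bernoulli distribution. Binary entropy is maximized at p=0.5 and falls off symmetrically toward 0 or 1. The 58% forecast is closer to 50%, so it is more uncertain. H(58%) ≈ 0.981 bits, H(92%) ≈ 0.402 bits.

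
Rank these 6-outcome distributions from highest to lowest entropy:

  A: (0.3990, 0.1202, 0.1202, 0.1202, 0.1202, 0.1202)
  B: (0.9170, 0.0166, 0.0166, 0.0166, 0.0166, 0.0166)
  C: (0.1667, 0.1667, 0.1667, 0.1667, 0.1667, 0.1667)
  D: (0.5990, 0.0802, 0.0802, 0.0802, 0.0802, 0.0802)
C > A > D > B

Key insight: Entropy is maximized by uniform distributions and minimized by concentrated distributions.

Entropies:
  H(A) = 2.3658 bits
  H(B) = 0.6054 bits
  H(C) = 2.5850 bits
  H(D) = 1.9026 bits

Ranking: C > A > D > B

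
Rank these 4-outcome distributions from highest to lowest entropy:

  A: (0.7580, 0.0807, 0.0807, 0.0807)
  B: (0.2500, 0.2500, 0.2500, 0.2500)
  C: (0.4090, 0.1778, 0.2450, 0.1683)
B > C > A

Key insight: Entropy is maximized by uniform distributions and minimized by concentrated distributions.

- Uniform distributions have maximum entropy log₂(4) = 2.0000 bits
- The more "peaked" or concentrated a distribution, the lower its entropy

Entropies:
  H(A) = 1.1819 bits
  H(B) = 2.0000 bits
  H(C) = 1.9003 bits

Ranking: B > C > A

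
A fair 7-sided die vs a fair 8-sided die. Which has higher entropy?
8-sided die

Both are uniform distributions; for uniform over n outcomes, H = log₂(n). H(7-sided) = log₂(7) = 2.807 bits and H(8-sided) = log₂(8) = 3.000 bits. More outcomes in a uniform distribution means higher entropy.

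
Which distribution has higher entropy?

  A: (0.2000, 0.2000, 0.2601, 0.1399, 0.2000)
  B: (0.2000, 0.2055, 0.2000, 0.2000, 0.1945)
B

Both distributions are close to uniform, making this a harder comparison.

H(A) = 2.2955 bits
H(B) = 2.3217 bits

The distribution closer to uniform has higher entropy.
Answer: B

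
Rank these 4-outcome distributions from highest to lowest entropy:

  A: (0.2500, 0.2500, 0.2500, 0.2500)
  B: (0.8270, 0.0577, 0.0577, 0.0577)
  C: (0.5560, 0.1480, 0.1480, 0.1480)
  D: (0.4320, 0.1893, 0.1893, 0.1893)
A > D > C > B

Key insight: Entropy is maximized by uniform distributions and minimized by concentrated distributions.

Entropies:
  H(A) = 2.0000 bits
  H(B) = 0.9387 bits
  H(C) = 1.6947 bits
  H(D) = 1.8869 bits

Ranking: A > D > C > B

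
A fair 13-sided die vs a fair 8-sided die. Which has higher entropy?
13-sided die

Both are uniform distributions; for uniform over n outcomes, H = log₂(n). H(13-sided) = log₂(13) = 3.700 bits and H(8-sided) = log₂(8) = 3.000 bits. More outcomes in a uniform distribution means higher entropy.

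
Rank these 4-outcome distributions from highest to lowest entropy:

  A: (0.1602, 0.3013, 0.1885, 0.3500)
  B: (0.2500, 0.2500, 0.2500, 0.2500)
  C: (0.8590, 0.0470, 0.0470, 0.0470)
B > A > C

Key insight: Entropy is maximized by uniform distributions and minimized by concentrated distributions.

- Uniform distributions have maximum entropy log₂(4) = 2.0000 bits
- The more "peaked" or concentrated a distribution, the lower its entropy

Entropies:
  H(A) = 1.9287 bits
  H(B) = 2.0000 bits
  H(C) = 0.8103 bits

Ranking: B > A > C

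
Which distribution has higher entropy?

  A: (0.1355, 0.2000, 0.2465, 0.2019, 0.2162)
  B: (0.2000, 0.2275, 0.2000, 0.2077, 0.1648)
B

Both distributions are close to uniform, making this a harder comparison.

H(A) = 2.2968 bits
H(B) = 2.3143 bits

The distribution closer to uniform has higher entropy.
Answer: B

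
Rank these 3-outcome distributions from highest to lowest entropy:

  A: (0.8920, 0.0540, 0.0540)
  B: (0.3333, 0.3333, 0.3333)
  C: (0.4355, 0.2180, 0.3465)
B > C > A

Key insight: Entropy is maximized by uniform distributions and minimized by concentrated distributions.

- Uniform distributions have maximum entropy log₂(3) = 1.5850 bits
- The more "peaked" or concentrated a distribution, the lower its entropy

Entropies:
  H(A) = 0.6019 bits
  H(B) = 1.5850 bits
  H(C) = 1.5312 bits

Ranking: B > C > A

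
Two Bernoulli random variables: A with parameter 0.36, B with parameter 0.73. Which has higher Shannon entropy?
A

For binary distributions, entropy is maximized at p=0.5 and decreases as p moves toward 0 or 1.

H(A) = H(0.36) = 0.9427 bits
H(B) = H(0.73) = 0.8415 bits

Distribution A (p=0.36) is closer to uniform (p=0.5), so it has higher entropy.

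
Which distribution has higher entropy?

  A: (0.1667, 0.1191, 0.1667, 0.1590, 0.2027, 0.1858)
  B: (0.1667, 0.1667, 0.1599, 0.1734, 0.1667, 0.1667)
B

Both distributions are close to uniform, making this a harder comparison.

H(A) = 2.5670 bits
H(B) = 2.5846 bits

The distribution closer to uniform has higher entropy.
Answer: B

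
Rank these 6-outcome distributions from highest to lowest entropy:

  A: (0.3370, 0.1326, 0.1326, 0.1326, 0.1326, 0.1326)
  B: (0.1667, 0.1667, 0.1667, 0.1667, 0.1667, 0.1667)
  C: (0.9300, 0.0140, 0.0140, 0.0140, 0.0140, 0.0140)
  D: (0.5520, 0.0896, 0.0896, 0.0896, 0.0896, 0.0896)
B > A > D > C

Key insight: Entropy is maximized by uniform distributions and minimized by concentrated distributions.

Entropies:
  H(A) = 2.4614 bits
  H(B) = 2.5850 bits
  H(C) = 0.5285 bits
  H(D) = 2.0324 bits

Ranking: B > A > D > C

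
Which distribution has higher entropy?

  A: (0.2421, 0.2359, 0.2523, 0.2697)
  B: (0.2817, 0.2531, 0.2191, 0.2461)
A

Both distributions are close to uniform, making this a harder comparison.

H(A) = 1.9981 bits
H(B) = 1.9943 bits

The distribution closer to uniform has higher entropy.
Answer: A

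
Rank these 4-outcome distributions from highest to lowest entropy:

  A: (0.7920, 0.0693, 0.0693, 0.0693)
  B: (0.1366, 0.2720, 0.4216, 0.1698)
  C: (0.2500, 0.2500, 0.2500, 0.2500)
C > B > A

Key insight: Entropy is maximized by uniform distributions and minimized by concentrated distributions.

- Uniform distributions have maximum entropy log₂(4) = 2.0000 bits
- The more "peaked" or concentrated a distribution, the lower its entropy

Entropies:
  H(A) = 1.0673 bits
  H(B) = 1.8629 bits
  H(C) = 2.0000 bits

Ranking: C > B > A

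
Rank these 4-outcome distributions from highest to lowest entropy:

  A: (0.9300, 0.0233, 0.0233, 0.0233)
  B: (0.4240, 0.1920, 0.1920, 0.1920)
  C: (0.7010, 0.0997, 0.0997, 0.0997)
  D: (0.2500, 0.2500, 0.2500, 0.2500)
D > B > C > A

Key insight: Entropy is maximized by uniform distributions and minimized by concentrated distributions.

Entropies:
  H(A) = 0.4769 bits
  H(B) = 1.8962 bits
  H(C) = 1.3540 bits
  H(D) = 2.0000 bits

Ranking: D > B > C > A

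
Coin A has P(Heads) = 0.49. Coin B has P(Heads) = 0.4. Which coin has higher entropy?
A

For binary distributions, entropy is maximized at p=0.5 and decreases as p moves toward 0 or 1.

H(A) = H(0.49) = 0.9997 bits
H(B) = H(0.4) = 0.9710 bits

Distribution A (p=0.49) is closer to uniform (p=0.5), so it has higher entropy.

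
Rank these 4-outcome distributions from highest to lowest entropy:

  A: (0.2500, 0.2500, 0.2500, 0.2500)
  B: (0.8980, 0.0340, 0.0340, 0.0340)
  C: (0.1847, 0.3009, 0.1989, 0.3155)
A > C > B

Key insight: Entropy is maximized by uniform distributions and minimized by concentrated distributions.

- Uniform distributions have maximum entropy log₂(4) = 2.0000 bits
- The more "peaked" or concentrated a distribution, the lower its entropy

Entropies:
  H(A) = 2.0000 bits
  H(B) = 0.6370 bits
  H(C) = 1.9599 bits

Ranking: A > C > B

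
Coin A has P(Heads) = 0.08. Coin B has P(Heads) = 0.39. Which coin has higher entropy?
B

For binary distributions, entropy is maximized at p=0.5 and decreases as p moves toward 0 or 1.

H(A) = H(0.08) = 0.4022 bits
H(B) = H(0.39) = 0.9648 bits

Distribution B (p=0.39) is closer to uniform (p=0.5), so it has higher entropy.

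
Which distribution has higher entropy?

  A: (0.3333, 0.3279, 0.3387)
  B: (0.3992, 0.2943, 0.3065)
A

Both distributions are close to uniform, making this a harder comparison.

H(A) = 1.5848 bits
H(B) = 1.5711 bits

The distribution closer to uniform has higher entropy.
Answer: A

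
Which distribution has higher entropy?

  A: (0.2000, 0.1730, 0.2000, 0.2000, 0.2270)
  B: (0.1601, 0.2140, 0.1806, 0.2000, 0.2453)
A

Both distributions are close to uniform, making this a harder comparison.

H(A) = 2.3167 bits
H(B) = 2.3068 bits

The distribution closer to uniform has higher entropy.
Answer: A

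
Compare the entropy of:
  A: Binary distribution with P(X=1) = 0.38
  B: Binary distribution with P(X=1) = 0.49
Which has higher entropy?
B

For binary distributions, entropy is maximized at p=0.5 and decreases as p moves toward 0 or 1.

H(A) = H(0.38) = 0.9580 bits
H(B) = H(0.49) = 0.9997 bits

Distribution B (p=0.49) is closer to uniform (p=0.5), so it has higher entropy.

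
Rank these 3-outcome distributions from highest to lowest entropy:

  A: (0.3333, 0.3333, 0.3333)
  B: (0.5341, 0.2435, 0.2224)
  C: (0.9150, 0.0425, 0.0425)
A > B > C

Key insight: Entropy is maximized by uniform distributions and minimized by concentrated distributions.

- Uniform distributions have maximum entropy log₂(3) = 1.5850 bits
- The more "peaked" or concentrated a distribution, the lower its entropy

Entropies:
  H(A) = 1.5850 bits
  H(B) = 1.4618 bits
  H(C) = 0.5046 bits

Ranking: A > B > C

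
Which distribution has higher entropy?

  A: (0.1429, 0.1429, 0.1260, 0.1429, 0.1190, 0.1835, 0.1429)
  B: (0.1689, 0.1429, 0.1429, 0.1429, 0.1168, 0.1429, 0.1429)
B

Both distributions are close to uniform, making this a harder comparison.

H(A) = 2.7952 bits
H(B) = 2.8005 bits

The distribution closer to uniform has higher entropy.
Answer: B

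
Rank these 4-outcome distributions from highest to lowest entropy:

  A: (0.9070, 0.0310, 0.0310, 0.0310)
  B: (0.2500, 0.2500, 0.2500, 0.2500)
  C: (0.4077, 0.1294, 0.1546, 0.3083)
B > C > A

Key insight: Entropy is maximized by uniform distributions and minimized by concentrated distributions.

- Uniform distributions have maximum entropy log₂(4) = 2.0000 bits
- The more "peaked" or concentrated a distribution, the lower its entropy

Entropies:
  H(A) = 0.5938 bits
  H(B) = 2.0000 bits
  H(C) = 1.8492 bits

Ranking: B > C > A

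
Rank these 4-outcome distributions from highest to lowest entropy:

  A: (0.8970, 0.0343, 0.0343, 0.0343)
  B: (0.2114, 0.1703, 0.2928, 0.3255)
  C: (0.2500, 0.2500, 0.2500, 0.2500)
C > B > A

Key insight: Entropy is maximized by uniform distributions and minimized by concentrated distributions.

- Uniform distributions have maximum entropy log₂(4) = 2.0000 bits
- The more "peaked" or concentrated a distribution, the lower its entropy

Entropies:
  H(A) = 0.6417 bits
  H(B) = 1.9548 bits
  H(C) = 2.0000 bits

Ranking: C > B > A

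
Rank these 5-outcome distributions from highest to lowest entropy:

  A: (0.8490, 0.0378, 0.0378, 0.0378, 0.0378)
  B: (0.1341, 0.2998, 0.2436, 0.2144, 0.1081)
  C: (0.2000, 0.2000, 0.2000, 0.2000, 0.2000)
C > B > A

Key insight: Entropy is maximized by uniform distributions and minimized by concentrated distributions.

- Uniform distributions have maximum entropy log₂(5) = 2.3219 bits
- The more "peaked" or concentrated a distribution, the lower its entropy

Entropies:
  H(A) = 0.9143 bits
  H(B) = 2.2293 bits
  H(C) = 2.3219 bits

Ranking: C > B > A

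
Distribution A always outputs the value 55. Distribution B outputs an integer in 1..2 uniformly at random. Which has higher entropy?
B

A is deterministic, so H(A) = 0. B is uniform over 2 outcomes, so H(B) = log₂(2) = 1.000 bits. Any distribution with genuine randomness has higher entropy than a deterministic one.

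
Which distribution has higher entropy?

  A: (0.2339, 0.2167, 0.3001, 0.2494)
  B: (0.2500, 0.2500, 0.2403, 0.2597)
B

Both distributions are close to uniform, making this a harder comparison.

H(A) = 1.9891 bits
H(B) = 1.9995 bits

The distribution closer to uniform has higher entropy.
Answer: B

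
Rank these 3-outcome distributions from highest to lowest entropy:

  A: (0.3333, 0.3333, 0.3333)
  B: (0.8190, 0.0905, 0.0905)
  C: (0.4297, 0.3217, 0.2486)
A > C > B

Key insight: Entropy is maximized by uniform distributions and minimized by concentrated distributions.

- Uniform distributions have maximum entropy log₂(3) = 1.5850 bits
- The more "peaked" or concentrated a distribution, the lower its entropy

Entropies:
  H(A) = 1.5850 bits
  H(B) = 0.8633 bits
  H(C) = 1.5492 bits

Ranking: A > C > B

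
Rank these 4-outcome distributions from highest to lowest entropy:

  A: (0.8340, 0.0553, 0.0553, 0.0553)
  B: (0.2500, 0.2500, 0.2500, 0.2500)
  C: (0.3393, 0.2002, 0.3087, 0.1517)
B > C > A

Key insight: Entropy is maximized by uniform distributions and minimized by concentrated distributions.

- Uniform distributions have maximum entropy log₂(4) = 2.0000 bits
- The more "peaked" or concentrated a distribution, the lower its entropy

Entropies:
  H(A) = 0.9116 bits
  H(B) = 2.0000 bits
  H(C) = 1.9299 bits

Ranking: B > C > A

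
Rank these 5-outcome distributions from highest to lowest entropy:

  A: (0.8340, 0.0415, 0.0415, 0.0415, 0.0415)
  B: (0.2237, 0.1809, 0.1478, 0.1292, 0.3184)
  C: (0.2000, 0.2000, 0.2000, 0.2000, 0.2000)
C > B > A

Key insight: Entropy is maximized by uniform distributions and minimized by concentrated distributions.

- Uniform distributions have maximum entropy log₂(5) = 2.3219 bits
- The more "peaked" or concentrated a distribution, the lower its entropy

Entropies:
  H(A) = 0.9805 bits
  H(B) = 2.2443 bits
  H(C) = 2.3219 bits

Ranking: C > B > A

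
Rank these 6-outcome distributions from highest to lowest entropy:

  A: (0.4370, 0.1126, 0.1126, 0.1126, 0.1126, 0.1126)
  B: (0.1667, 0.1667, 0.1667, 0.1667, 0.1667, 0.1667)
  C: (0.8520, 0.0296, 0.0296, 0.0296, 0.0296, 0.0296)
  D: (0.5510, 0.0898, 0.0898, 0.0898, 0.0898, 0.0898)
B > A > D > C

Key insight: Entropy is maximized by uniform distributions and minimized by concentrated distributions.

Entropies:
  H(A) = 2.2958 bits
  H(B) = 2.5850 bits
  H(C) = 0.9485 bits
  H(D) = 2.0350 bits

Ranking: B > A > D > C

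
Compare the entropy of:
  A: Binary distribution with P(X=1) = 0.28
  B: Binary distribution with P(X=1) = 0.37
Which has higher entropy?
B

For binary distributions, entropy is maximized at p=0.5 and decreases as p moves toward 0 or 1.

H(A) = H(0.28) = 0.8555 bits
H(B) = H(0.37) = 0.9507 bits

Distribution B (p=0.37) is closer to uniform (p=0.5), so it has higher entropy.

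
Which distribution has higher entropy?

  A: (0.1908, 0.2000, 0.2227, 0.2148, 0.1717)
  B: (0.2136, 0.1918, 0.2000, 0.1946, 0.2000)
B

Both distributions are close to uniform, making this a harder comparison.

H(A) = 2.3160 bits
H(B) = 2.3209 bits

The distribution closer to uniform has higher entropy.
Answer: B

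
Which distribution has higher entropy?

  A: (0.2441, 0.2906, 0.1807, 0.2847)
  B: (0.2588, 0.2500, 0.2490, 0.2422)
B

Both distributions are close to uniform, making this a harder comparison.

H(A) = 1.9767 bits
H(B) = 1.9996 bits

The distribution closer to uniform has higher entropy.
Answer: B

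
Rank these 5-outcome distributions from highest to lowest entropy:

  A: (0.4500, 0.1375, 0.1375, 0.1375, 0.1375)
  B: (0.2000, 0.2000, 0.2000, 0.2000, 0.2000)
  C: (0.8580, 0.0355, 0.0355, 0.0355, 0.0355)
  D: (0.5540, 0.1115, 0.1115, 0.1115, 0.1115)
B > A > D > C

Key insight: Entropy is maximized by uniform distributions and minimized by concentrated distributions.

Entropies:
  H(A) = 2.0928 bits
  H(B) = 2.3219 bits
  H(C) = 0.8735 bits
  H(D) = 1.8836 bits

Ranking: B > A > D > C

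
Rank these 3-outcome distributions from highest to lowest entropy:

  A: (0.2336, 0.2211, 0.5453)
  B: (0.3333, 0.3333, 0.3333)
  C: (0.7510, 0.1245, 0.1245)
B > A > C

Key insight: Entropy is maximized by uniform distributions and minimized by concentrated distributions.

- Uniform distributions have maximum entropy log₂(3) = 1.5850 bits
- The more "peaked" or concentrated a distribution, the lower its entropy

Entropies:
  H(A) = 1.4485 bits
  H(B) = 1.5850 bits
  H(C) = 1.0587 bits

Ranking: B > A > C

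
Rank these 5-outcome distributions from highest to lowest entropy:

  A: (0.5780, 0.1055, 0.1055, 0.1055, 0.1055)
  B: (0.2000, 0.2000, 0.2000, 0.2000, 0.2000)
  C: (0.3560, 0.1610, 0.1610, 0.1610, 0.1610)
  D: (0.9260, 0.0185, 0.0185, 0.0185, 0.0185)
B > C > A > D

Key insight: Entropy is maximized by uniform distributions and minimized by concentrated distributions.

Entropies:
  H(A) = 1.8264 bits
  H(B) = 2.3219 bits
  H(C) = 2.2273 bits
  H(D) = 0.5287 bits

Ranking: B > C > A > D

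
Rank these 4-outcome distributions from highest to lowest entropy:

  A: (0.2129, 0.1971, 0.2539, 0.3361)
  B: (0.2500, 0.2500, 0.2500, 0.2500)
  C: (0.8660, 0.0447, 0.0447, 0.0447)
B > A > C

Key insight: Entropy is maximized by uniform distributions and minimized by concentrated distributions.

- Uniform distributions have maximum entropy log₂(4) = 2.0000 bits
- The more "peaked" or concentrated a distribution, the lower its entropy

Entropies:
  H(A) = 1.9678 bits
  H(B) = 2.0000 bits
  H(C) = 0.7807 bits

Ranking: B > A > C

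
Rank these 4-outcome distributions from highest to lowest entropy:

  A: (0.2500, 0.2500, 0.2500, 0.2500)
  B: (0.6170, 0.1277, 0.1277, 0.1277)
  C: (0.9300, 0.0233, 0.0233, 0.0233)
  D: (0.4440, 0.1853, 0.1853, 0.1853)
A > D > B > C

Key insight: Entropy is maximized by uniform distributions and minimized by concentrated distributions.

Entropies:
  H(A) = 2.0000 bits
  H(B) = 1.5672 bits
  H(C) = 0.4769 bits
  H(D) = 1.8722 bits

Ranking: A > D > B > C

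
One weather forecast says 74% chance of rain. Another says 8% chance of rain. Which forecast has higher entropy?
74% forecast

Treat each forecast as a Bernoulli distribution. Binary entropy is maximized at p=0.5 and falls off symmetrically toward 0 or 1. The 74% forecast is closer to 50%, so it is more uncertain. H(74%) ≈ 0.827 bits, H(8%) ≈ 0.402 bits.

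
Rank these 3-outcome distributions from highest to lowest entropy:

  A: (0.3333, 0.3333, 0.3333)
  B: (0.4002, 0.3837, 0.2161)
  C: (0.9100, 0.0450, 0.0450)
A > B > C

Key insight: Entropy is maximized by uniform distributions and minimized by concentrated distributions.

- Uniform distributions have maximum entropy log₂(3) = 1.5850 bits
- The more "peaked" or concentrated a distribution, the lower its entropy

Entropies:
  H(A) = 1.5850 bits
  H(B) = 1.5366 bits
  H(C) = 0.5265 bits

Ranking: A > B > C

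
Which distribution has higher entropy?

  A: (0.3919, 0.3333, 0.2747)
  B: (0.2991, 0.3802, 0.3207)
B

Both distributions are close to uniform, making this a harder comparison.

H(A) = 1.5700 bits
H(B) = 1.5774 bits

The distribution closer to uniform has higher entropy.
Answer: B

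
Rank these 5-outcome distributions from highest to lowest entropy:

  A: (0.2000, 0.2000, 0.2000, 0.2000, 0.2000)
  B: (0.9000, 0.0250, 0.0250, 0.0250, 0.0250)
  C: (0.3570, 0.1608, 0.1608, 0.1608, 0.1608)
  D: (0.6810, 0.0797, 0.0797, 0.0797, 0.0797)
A > C > D > B

Key insight: Entropy is maximized by uniform distributions and minimized by concentrated distributions.

Entropies:
  H(A) = 2.3219 bits
  H(B) = 0.6690 bits
  H(C) = 2.2262 bits
  H(D) = 1.5413 bits

Ranking: A > C > D > B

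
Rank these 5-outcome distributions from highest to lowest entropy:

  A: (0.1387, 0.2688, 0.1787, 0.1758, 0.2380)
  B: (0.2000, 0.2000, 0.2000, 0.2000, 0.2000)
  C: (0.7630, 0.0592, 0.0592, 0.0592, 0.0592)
B > A > C

Key insight: Entropy is maximized by uniform distributions and minimized by concentrated distributions.

- Uniform distributions have maximum entropy log₂(5) = 2.3219 bits
- The more "peaked" or concentrated a distribution, the lower its entropy

Entropies:
  H(A) = 2.2826 bits
  H(B) = 2.3219 bits
  H(C) = 1.2640 bits

Ranking: B > A > C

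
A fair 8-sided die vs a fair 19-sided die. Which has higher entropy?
19-sided die

Both are uniform distributions; for uniform over n outcomes, H = log₂(n). H(8-sided) = log₂(8) = 3.000 bits and H(19-sided) = log₂(19) = 4.248 bits. More outcomes in a uniform distribution means higher entropy.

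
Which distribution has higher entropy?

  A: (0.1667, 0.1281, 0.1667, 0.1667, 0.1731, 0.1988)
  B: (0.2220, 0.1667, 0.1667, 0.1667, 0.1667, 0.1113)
A

Both distributions are close to uniform, making this a harder comparison.

H(A) = 2.5736 bits
H(B) = 2.5580 bits

The distribution closer to uniform has higher entropy.
Answer: A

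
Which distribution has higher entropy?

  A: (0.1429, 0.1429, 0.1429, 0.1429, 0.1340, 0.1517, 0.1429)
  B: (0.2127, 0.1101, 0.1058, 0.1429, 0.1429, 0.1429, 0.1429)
A

Both distributions are close to uniform, making this a harder comparison.

H(A) = 2.8066 bits
H(B) = 2.7725 bits

The distribution closer to uniform has higher entropy.
Answer: A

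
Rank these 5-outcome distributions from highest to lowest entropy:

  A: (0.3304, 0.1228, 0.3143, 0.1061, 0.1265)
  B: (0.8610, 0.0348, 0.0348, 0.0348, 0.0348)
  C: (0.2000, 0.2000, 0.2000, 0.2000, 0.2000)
C > A > B

Key insight: Entropy is maximized by uniform distributions and minimized by concentrated distributions.

- Uniform distributions have maximum entropy log₂(5) = 2.3219 bits
- The more "peaked" or concentrated a distribution, the lower its entropy

Entropies:
  H(A) = 2.1449 bits
  H(B) = 0.8596 bits
  H(C) = 2.3219 bits

Ranking: C > A > B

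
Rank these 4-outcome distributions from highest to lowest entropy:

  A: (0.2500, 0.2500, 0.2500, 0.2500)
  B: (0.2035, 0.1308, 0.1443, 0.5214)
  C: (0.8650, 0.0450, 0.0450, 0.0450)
A > B > C

Key insight: Entropy is maximized by uniform distributions and minimized by concentrated distributions.

- Uniform distributions have maximum entropy log₂(4) = 2.0000 bits
- The more "peaked" or concentrated a distribution, the lower its entropy

Entropies:
  H(A) = 2.0000 bits
  H(B) = 1.7442 bits
  H(C) = 0.7850 bits

Ranking: A > B > C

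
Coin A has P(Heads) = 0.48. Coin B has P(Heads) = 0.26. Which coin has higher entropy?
A

For binary distributions, entropy is maximized at p=0.5 and decreases as p moves toward 0 or 1.

H(A) = H(0.48) = 0.9988 bits
H(B) = H(0.26) = 0.8267 bits

Distribution A (p=0.48) is closer to uniform (p=0.5), so it has higher entropy.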